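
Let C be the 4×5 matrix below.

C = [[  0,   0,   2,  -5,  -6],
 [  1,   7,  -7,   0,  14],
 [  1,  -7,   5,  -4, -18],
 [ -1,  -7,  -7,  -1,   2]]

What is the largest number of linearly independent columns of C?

Row reduce to echelon form.
Swap R1 ↔ R2
R3 ← R3 − R1: [0, -14, 12, -4, -32]
R4 ← R4 + R1: [0, 0, -14, -1, 16]
Swap R2 ↔ R3
R4 ← R4 + (7)·R3: [0, 0, 0, -36, -26]
Echelon form has 4 nonzero rows, so rank(C) = 4.
The rank gives the maximum number of linearly independent columns: 4.

4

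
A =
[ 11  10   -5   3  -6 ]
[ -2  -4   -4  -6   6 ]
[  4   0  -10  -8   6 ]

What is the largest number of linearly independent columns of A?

Row reduce to echelon form.
R2 ← R2 + (2/11)·R1: [0, -24/11, -54/11, -60/11, 54/11]
R3 ← R3 − (4/11)·R1: [0, -40/11, -90/11, -100/11, 90/11]
R3 ← R3 − (5/3)·R2: [0, 0, 0, 0, 0]
Echelon form has 2 nonzero rows, so rank(A) = 2.
The rank gives the maximum number of linearly independent columns: 2.

2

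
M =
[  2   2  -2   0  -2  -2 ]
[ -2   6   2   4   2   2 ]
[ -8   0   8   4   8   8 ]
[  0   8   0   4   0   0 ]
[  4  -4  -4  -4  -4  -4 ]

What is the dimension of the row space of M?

Row reduce to echelon form.
R2 ← R2 + R1: [0, 8, 0, 4, 0, 0]
R3 ← R3 + (4)·R1: [0, 8, 0, 4, 0, 0]
R5 ← R5 − (2)·R1: [0, -8, 0, -4, 0, 0]
R3 ← R3 − R2: [0, 0, 0, 0, 0, 0]
R4 ← R4 − R2: [0, 0, 0, 0, 0, 0]
R5 ← R5 + R2: [0, 0, 0, 0, 0, 0]
Echelon form has 2 nonzero rows, so rank(M) = 2.
The row space has dimension equal to the rank: 2.

2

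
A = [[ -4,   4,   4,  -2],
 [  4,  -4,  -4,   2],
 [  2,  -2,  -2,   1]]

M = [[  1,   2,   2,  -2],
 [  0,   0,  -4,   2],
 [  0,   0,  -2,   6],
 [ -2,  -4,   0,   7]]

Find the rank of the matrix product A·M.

First compute AM:
[[  0,   0, -32,  26],
 [  0,   0,  32, -26],
 [  0,   0,  16, -13]]
Now row reduce the product.
R2 ← R2 + R1: [0, 0, 0, 0]
R3 ← R3 + (1/2)·R1: [0, 0, 0, 0]
1 nonzero row, so rank(AM) = 1.

1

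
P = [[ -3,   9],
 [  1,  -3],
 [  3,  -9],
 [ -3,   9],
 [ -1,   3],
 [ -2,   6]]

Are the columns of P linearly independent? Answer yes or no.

Row reduce P to echelon form.
R2 ← R2 + (1/3)·R1: [0, 0]
R3 ← R3 + R1: [0, 0]
R4 ← R4 − R1: [0, 0]
R5 ← R5 − (1/3)·R1: [0, 0]
R6 ← R6 − (2/3)·R1: [0, 0]
1 pivot among 2 columns.
Only 1 < 2 pivot columns, so the columns are linearly dependent.

no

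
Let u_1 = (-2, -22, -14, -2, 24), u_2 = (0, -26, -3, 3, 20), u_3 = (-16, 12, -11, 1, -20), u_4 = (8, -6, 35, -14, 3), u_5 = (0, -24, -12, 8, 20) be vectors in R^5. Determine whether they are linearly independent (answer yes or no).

no

Form the matrix with these vectors as rows and row reduce.
R3 ← R3 − (8)·R1: [0, 188, 101, 17, -212]
R4 ← R4 + (4)·R1: [0, -94, -21, -22, 99]
R3 ← R3 + (94/13)·R2: [0, 0, 1031/13, 503/13, -876/13]
R4 ← R4 − (47/13)·R2: [0, 0, -132/13, -427/13, 347/13]
R5 ← R5 − (12/13)·R2: [0, 0, -120/13, 68/13, 20/13]
R4 ← R4 + (132/1031)·R3: [0, 0, 0, -28757/1031, 18625/1031]
R5 ← R5 + (120/1031)·R3: [0, 0, 0, 10036/1031, -6500/1031]
R5 ← R5 + (52/149)·R4: [0, 0, 0, 0, 0]
4 nonzero rows, so the 5 vectors span a space of dimension 4.
Since 4 < 5, the vectors are linearly dependent.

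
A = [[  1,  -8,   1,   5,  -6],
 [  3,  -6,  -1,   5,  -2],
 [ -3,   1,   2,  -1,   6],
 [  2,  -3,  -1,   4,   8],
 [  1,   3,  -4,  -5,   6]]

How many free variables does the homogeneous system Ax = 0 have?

Row reduce to echelon form.
R2 ← R2 − (3)·R1: [0, 18, -4, -10, 16]
R3 ← R3 + (3)·R1: [0, -23, 5, 14, -12]
R4 ← R4 − (2)·R1: [0, 13, -3, -6, 20]
R5 ← R5 − R1: [0, 11, -5, -10, 12]
R3 ← R3 + (23/18)·R2: [0, 0, -1/9, 11/9, 76/9]
R4 ← R4 − (13/18)·R2: [0, 0, -1/9, 11/9, 76/9]
R5 ← R5 − (11/18)·R2: [0, 0, -23/9, -35/9, 20/9]
R4 ← R4 − R3: [0, 0, 0, 0, 0]
R5 ← R5 − (23)·R3: [0, 0, 0, -32, -192]
Swap R4 ↔ R5
4 nonzero rows, so rank(A) = 4.
A has 5 columns; by rank–nullity, nullity = 5 − 4 = 1.

1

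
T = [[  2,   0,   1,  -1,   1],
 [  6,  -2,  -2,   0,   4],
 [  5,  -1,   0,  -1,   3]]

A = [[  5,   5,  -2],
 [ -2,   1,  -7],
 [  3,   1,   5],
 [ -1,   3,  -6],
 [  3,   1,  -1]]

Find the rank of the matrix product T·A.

First compute TA:
[[ 17,   9,   6],
 [ 40,  30, -12],
 [ 37,  24,   0]]
Now row reduce the product.
R2 ← R2 − (40/17)·R1: [0, 150/17, -444/17]
R3 ← R3 − (37/17)·R1: [0, 75/17, -222/17]
R3 ← R3 − (1/2)·R2: [0, 0, 0]
2 nonzero rows, so rank(TA) = 2.

2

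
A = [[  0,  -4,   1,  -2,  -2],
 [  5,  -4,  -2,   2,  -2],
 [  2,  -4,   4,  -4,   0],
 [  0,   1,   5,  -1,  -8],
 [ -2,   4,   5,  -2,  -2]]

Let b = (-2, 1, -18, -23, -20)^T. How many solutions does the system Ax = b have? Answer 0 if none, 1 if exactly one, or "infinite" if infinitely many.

Row reduce the augmented matrix [A | b].
Swap R1 ↔ R2
R3 ← R3 − (2/5)·R1: [0, -12/5, 24/5, -24/5, 4/5, -92/5]
R5 ← R5 + (2/5)·R1: [0, 12/5, 21/5, -6/5, -14/5, -98/5]
R3 ← R3 − (3/5)·R2: [0, 0, 21/5, -18/5, 2, -86/5]
R4 ← R4 + (1/4)·R2: [0, 0, 21/4, -3/2, -17/2, -47/2]
R5 ← R5 + (3/5)·R2: [0, 0, 24/5, -12/5, -4, -104/5]
R4 ← R4 − (5/4)·R3: [0, 0, 0, 3, -11, -2]
R5 ← R5 − (8/7)·R3: [0, 0, 0, 12/7, -44/7, -8/7]
R5 ← R5 − (4/7)·R4: [0, 0, 0, 0, 0, 0]
The echelon form has 4 nonzero rows, and every pivot lies in the first 5 columns, so rank(A) = rank([A|b]) = 4.
The system is consistent.
rank = 4 < 5 unknowns, so there are infinitely many solutions.

infinite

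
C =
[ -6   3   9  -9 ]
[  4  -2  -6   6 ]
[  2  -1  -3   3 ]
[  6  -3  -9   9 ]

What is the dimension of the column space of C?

Row reduce to echelon form.
R2 ← R2 + (2/3)·R1: [0, 0, 0, 0]
R3 ← R3 + (1/3)·R1: [0, 0, 0, 0]
R4 ← R4 + R1: [0, 0, 0, 0]
Echelon form has 1 nonzero row, so rank(C) = 1.
The column space has dimension equal to the rank: 1.

1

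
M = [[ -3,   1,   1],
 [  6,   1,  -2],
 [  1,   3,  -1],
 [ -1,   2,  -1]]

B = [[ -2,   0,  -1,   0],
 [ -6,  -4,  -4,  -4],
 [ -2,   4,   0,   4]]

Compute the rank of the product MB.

First compute MB:
[[ -2,   0,  -1,   0],
 [-14, -12, -10, -12],
 [-18, -16, -13, -16],
 [ -8, -12,  -7, -12]]
Now row reduce the product.
R2 ← R2 − (7)·R1: [0, -12, -3, -12]
R3 ← R3 − (9)·R1: [0, -16, -4, -16]
R4 ← R4 − (4)·R1: [0, -12, -3, -12]
R3 ← R3 − (4/3)·R2: [0, 0, 0, 0]
R4 ← R4 − R2: [0, 0, 0, 0]
2 nonzero rows, so rank(MB) = 2.

2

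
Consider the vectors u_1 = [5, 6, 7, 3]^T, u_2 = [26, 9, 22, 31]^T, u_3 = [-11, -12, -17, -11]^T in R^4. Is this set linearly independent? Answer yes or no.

yes

Form the matrix with these vectors as rows and row reduce.
R2 ← R2 − (26/5)·R1: [0, -111/5, -72/5, 77/5]
R3 ← R3 + (11/5)·R1: [0, 6/5, -8/5, -22/5]
R3 ← R3 + (2/37)·R2: [0, 0, -88/37, -132/37]
3 nonzero rows, so the 3 vectors span a space of dimension 3.
Since 3 = 3, the vectors are linearly independent.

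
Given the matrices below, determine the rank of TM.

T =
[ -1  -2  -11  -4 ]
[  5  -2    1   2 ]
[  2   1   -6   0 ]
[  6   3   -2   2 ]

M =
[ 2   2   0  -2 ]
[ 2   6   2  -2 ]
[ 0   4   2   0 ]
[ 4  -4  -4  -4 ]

2

First compute TM:
[[-22, -42, -10,  22],
 [ 14,  -6, -10, -14],
 [  6, -14, -10,  -6],
 [ 26,  14,  -6, -26]]
Now row reduce the product.
R2 ← R2 + (7/11)·R1: [0, -360/11, -180/11, 0]
R3 ← R3 + (3/11)·R1: [0, -280/11, -140/11, 0]
R4 ← R4 + (13/11)·R1: [0, -392/11, -196/11, 0]
R3 ← R3 − (7/9)·R2: [0, 0, 0, 0]
R4 ← R4 − (49/45)·R2: [0, 0, 0, 0]
2 nonzero rows, so rank(TM) = 2.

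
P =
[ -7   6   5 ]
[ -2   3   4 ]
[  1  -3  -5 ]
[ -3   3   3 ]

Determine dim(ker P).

Row reduce to echelon form.
R2 ← R2 − (2/7)·R1: [0, 9/7, 18/7]
R3 ← R3 + (1/7)·R1: [0, -15/7, -30/7]
R4 ← R4 − (3/7)·R1: [0, 3/7, 6/7]
R3 ← R3 + (5/3)·R2: [0, 0, 0]
R4 ← R4 − (1/3)·R2: [0, 0, 0]
2 nonzero rows, so rank(P) = 2.
P has 3 columns; by rank–nullity, nullity = 3 − 2 = 1.

1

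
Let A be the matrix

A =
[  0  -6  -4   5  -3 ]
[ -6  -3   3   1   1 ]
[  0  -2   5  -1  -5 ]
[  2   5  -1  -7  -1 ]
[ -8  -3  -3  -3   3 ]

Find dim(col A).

5

Row reduce to echelon form.
Swap R1 ↔ R2
R4 ← R4 + (1/3)·R1: [0, 4, 0, -20/3, -2/3]
R5 ← R5 − (4/3)·R1: [0, 1, -7, -13/3, 5/3]
R3 ← R3 − (1/3)·R2: [0, 0, 19/3, -8/3, -4]
R4 ← R4 + (2/3)·R2: [0, 0, -8/3, -10/3, -8/3]
R5 ← R5 + (1/6)·R2: [0, 0, -23/3, -7/2, 7/6]
R4 ← R4 + (8/19)·R3: [0, 0, 0, -254/57, -248/57]
R5 ← R5 + (23/19)·R3: [0, 0, 0, -767/114, -419/114]
R5 ← R5 − (767/508)·R4: [0, 0, 0, 0, 735/254]
Echelon form has 5 nonzero rows, so rank(A) = 5.
The column space has dimension equal to the rank: 5.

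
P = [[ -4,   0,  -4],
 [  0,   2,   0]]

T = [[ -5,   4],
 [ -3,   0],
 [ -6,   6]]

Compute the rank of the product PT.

First compute PT:
[[ 44, -40],
 [ -6,   0]]
Now row reduce the product.
R2 ← R2 + (3/22)·R1: [0, -60/11]
2 nonzero rows, so rank(PT) = 2.

2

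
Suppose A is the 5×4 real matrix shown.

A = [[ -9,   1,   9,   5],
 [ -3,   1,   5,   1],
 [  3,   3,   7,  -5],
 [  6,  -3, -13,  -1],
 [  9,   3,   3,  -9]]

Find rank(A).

2

Row reduce to echelon form.
R2 ← R2 − (1/3)·R1: [0, 2/3, 2, -2/3]
R3 ← R3 + (1/3)·R1: [0, 10/3, 10, -10/3]
R4 ← R4 + (2/3)·R1: [0, -7/3, -7, 7/3]
R5 ← R5 + R1: [0, 4, 12, -4]
R3 ← R3 − (5)·R2: [0, 0, 0, 0]
R4 ← R4 + (7/2)·R2: [0, 0, 0, 0]
R5 ← R5 − (6)·R2: [0, 0, 0, 0]
Echelon form has 2 nonzero rows, so rank(A) = 2.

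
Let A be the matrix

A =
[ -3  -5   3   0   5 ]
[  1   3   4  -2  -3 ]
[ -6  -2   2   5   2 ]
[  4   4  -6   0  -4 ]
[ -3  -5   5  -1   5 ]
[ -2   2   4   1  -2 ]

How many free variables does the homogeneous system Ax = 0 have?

Row reduce to echelon form.
R2 ← R2 + (1/3)·R1: [0, 4/3, 5, -2, -4/3]
R3 ← R3 − (2)·R1: [0, 8, -4, 5, -8]
R4 ← R4 + (4/3)·R1: [0, -8/3, -2, 0, 8/3]
R5 ← R5 − R1: [0, 0, 2, -1, 0]
R6 ← R6 − (2/3)·R1: [0, 16/3, 2, 1, -16/3]
R3 ← R3 − (6)·R2: [0, 0, -34, 17, 0]
R4 ← R4 + (2)·R2: [0, 0, 8, -4, 0]
R6 ← R6 − (4)·R2: [0, 0, -18, 9, 0]
R4 ← R4 + (4/17)·R3: [0, 0, 0, 0, 0]
R5 ← R5 + (1/17)·R3: [0, 0, 0, 0, 0]
R6 ← R6 − (9/17)·R3: [0, 0, 0, 0, 0]
3 nonzero rows, so rank(A) = 3.
A has 5 columns; by rank–nullity, nullity = 5 − 3 = 2.

2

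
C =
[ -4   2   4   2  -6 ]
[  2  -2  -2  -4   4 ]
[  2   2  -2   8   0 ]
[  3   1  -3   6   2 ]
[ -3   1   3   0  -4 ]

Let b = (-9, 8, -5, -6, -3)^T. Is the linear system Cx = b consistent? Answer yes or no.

no

Row reduce the augmented matrix [C | b].
R2 ← R2 + (1/2)·R1: [0, -1, 0, -3, 1, 7/2]
R3 ← R3 + (1/2)·R1: [0, 3, 0, 9, -3, -19/2]
R4 ← R4 + (3/4)·R1: [0, 5/2, 0, 15/2, -5/2, -51/4]
R5 ← R5 − (3/4)·R1: [0, -1/2, 0, -3/2, 1/2, 15/4]
R3 ← R3 + (3)·R2: [0, 0, 0, 0, 0, 1]
R4 ← R4 + (5/2)·R2: [0, 0, 0, 0, 0, -4]
R5 ← R5 − (1/2)·R2: [0, 0, 0, 0, 0, 2]
R4 ← R4 + (4)·R3: [0, 0, 0, 0, 0, 0]
R5 ← R5 − (2)·R3: [0, 0, 0, 0, 0, 0]
The echelon form has 3 nonzero rows; the last pivot sits in the augmented column, so rank(C) = 2 but rank([C|b]) = 3.
Since the ranks differ, the system is inconsistent.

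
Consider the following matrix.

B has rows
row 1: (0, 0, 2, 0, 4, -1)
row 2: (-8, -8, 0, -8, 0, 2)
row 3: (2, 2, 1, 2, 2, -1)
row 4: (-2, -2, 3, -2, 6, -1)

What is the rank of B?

2

Row reduce to echelon form.
Swap R1 ↔ R2
R3 ← R3 + (1/4)·R1: [0, 0, 1, 0, 2, -1/2]
R4 ← R4 − (1/4)·R1: [0, 0, 3, 0, 6, -3/2]
R3 ← R3 − (1/2)·R2: [0, 0, 0, 0, 0, 0]
R4 ← R4 − (3/2)·R2: [0, 0, 0, 0, 0, 0]
Echelon form has 2 nonzero rows, so rank(B) = 2.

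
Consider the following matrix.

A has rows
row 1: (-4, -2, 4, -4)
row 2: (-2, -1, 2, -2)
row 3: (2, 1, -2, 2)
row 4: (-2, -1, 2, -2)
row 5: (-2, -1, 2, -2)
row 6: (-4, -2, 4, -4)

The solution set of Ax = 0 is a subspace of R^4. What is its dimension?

Row reduce to echelon form.
R2 ← R2 − (1/2)·R1: [0, 0, 0, 0]
R3 ← R3 + (1/2)·R1: [0, 0, 0, 0]
R4 ← R4 − (1/2)·R1: [0, 0, 0, 0]
R5 ← R5 − (1/2)·R1: [0, 0, 0, 0]
R6 ← R6 − R1: [0, 0, 0, 0]
1 nonzero row, so rank(A) = 1.
A has 4 columns; by rank–nullity, nullity = 4 − 1 = 3.

3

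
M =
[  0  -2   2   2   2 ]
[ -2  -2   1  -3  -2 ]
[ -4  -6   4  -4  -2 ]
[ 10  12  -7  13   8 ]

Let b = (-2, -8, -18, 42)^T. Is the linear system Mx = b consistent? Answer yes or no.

Row reduce the augmented matrix [M | b].
Swap R1 ↔ R2
R3 ← R3 − (2)·R1: [0, -2, 2, 2, 2, -2]
R4 ← R4 + (5)·R1: [0, 2, -2, -2, -2, 2]
R3 ← R3 − R2: [0, 0, 0, 0, 0, 0]
R4 ← R4 + R2: [0, 0, 0, 0, 0, 0]
The echelon form has 2 nonzero rows, and every pivot lies in the first 5 columns, so rank(M) = rank([M|b]) = 2.
The system is consistent.

yes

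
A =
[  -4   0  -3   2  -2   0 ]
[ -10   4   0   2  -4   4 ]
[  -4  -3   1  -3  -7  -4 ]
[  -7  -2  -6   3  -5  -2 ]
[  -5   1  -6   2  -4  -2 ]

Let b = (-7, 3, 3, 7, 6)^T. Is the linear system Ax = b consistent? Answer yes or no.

no

Row reduce the augmented matrix [A | b].
R2 ← R2 − (5/2)·R1: [0, 4, 15/2, -3, 1, 4, 41/2]
R3 ← R3 − R1: [0, -3, 4, -5, -5, -4, 10]
R4 ← R4 − (7/4)·R1: [0, -2, -3/4, -1/2, -3/2, -2, 77/4]
R5 ← R5 − (5/4)·R1: [0, 1, -9/4, -1/2, -3/2, -2, 59/4]
R3 ← R3 + (3/4)·R2: [0, 0, 77/8, -29/4, -17/4, -1, 203/8]
R4 ← R4 + (1/2)·R2: [0, 0, 3, -2, -1, 0, 59/2]
R5 ← R5 − (1/4)·R2: [0, 0, -33/8, 1/4, -7/4, -3, 77/8]
R4 ← R4 − (24/77)·R3: [0, 0, 0, 20/77, 25/77, 24/77, 475/22]
R5 ← R5 + (3/7)·R3: [0, 0, 0, -20/7, -25/7, -24/7, 41/2]
R5 ← R5 + (11)·R4: [0, 0, 0, 0, 0, 0, 258]
The echelon form has 5 nonzero rows; the last pivot sits in the augmented column, so rank(A) = 4 but rank([A|b]) = 5.
Since the ranks differ, the system is inconsistent.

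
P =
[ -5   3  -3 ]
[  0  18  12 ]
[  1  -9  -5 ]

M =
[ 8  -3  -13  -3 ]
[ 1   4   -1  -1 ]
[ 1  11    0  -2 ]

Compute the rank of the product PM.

2

First compute PM:
[[-40,  -6,  62,  18],
 [ 30, 204, -18, -42],
 [ -6, -94,  -4,  16]]
Now row reduce the product.
R2 ← R2 + (3/4)·R1: [0, 399/2, 57/2, -57/2]
R3 ← R3 − (3/20)·R1: [0, -931/10, -133/10, 133/10]
R3 ← R3 + (7/15)·R2: [0, 0, 0, 0]
2 nonzero rows, so rank(PM) = 2.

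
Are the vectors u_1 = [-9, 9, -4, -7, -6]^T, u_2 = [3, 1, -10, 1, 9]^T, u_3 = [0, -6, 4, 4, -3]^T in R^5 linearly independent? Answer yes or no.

Form the matrix with these vectors as rows and row reduce.
R2 ← R2 + (1/3)·R1: [0, 4, -34/3, -4/3, 7]
R3 ← R3 + (3/2)·R2: [0, 0, -13, 2, 15/2]
3 nonzero rows, so the 3 vectors span a space of dimension 3.
Since 3 = 3, the vectors are linearly independent.

yes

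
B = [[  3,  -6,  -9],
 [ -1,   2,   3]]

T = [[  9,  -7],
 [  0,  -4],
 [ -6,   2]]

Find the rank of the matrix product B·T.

1

First compute BT:
[[ 81, -15],
 [-27,   5]]
Now row reduce the product.
R2 ← R2 + (1/3)·R1: [0, 0]
1 nonzero row, so rank(BT) = 1.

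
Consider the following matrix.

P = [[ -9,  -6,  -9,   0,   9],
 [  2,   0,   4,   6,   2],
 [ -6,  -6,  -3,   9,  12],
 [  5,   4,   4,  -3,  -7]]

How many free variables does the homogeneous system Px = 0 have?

3

Row reduce to echelon form.
R2 ← R2 + (2/9)·R1: [0, -4/3, 2, 6, 4]
R3 ← R3 − (2/3)·R1: [0, -2, 3, 9, 6]
R4 ← R4 + (5/9)·R1: [0, 2/3, -1, -3, -2]
R3 ← R3 − (3/2)·R2: [0, 0, 0, 0, 0]
R4 ← R4 + (1/2)·R2: [0, 0, 0, 0, 0]
2 nonzero rows, so rank(P) = 2.
P has 5 columns; by rank–nullity, nullity = 5 − 2 = 3.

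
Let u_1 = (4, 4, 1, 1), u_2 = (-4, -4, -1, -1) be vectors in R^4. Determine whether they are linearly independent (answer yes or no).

Form the matrix with these vectors as rows and row reduce.
R2 ← R2 + R1: [0, 0, 0, 0]
1 nonzero row, so the 2 vectors span a space of dimension 1.
Since 1 < 2, the vectors are linearly dependent.

no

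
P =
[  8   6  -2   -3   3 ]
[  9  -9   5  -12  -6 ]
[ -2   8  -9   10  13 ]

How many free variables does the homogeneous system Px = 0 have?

Row reduce to echelon form.
R2 ← R2 − (9/8)·R1: [0, -63/4, 29/4, -69/8, -75/8]
R3 ← R3 + (1/4)·R1: [0, 19/2, -19/2, 37/4, 55/4]
R3 ← R3 + (38/63)·R2: [0, 0, -323/63, 85/21, 170/21]
3 nonzero rows, so rank(P) = 3.
P has 5 columns; by rank–nullity, nullity = 5 − 3 = 2.

2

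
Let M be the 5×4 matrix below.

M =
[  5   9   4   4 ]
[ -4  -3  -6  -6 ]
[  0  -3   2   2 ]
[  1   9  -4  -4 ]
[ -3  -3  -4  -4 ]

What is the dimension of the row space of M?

2

Row reduce to echelon form.
R2 ← R2 + (4/5)·R1: [0, 21/5, -14/5, -14/5]
R4 ← R4 − (1/5)·R1: [0, 36/5, -24/5, -24/5]
R5 ← R5 + (3/5)·R1: [0, 12/5, -8/5, -8/5]
R3 ← R3 + (5/7)·R2: [0, 0, 0, 0]
R4 ← R4 − (12/7)·R2: [0, 0, 0, 0]
R5 ← R5 − (4/7)·R2: [0, 0, 0, 0]
Echelon form has 2 nonzero rows, so rank(M) = 2.
The row space has dimension equal to the rank: 2.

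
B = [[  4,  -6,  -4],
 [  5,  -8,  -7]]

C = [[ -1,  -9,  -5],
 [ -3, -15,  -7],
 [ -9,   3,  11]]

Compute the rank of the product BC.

2

First compute BC:
[[ 50,  42, -22],
 [ 82,  54, -46]]
Now row reduce the product.
R2 ← R2 − (41/25)·R1: [0, -372/25, -248/25]
2 nonzero rows, so rank(BC) = 2.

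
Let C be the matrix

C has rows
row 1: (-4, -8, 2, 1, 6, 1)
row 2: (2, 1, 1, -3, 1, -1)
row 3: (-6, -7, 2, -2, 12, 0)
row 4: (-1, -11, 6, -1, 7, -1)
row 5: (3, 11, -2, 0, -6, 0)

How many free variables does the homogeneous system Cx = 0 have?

Row reduce to echelon form.
R2 ← R2 + (1/2)·R1: [0, -3, 2, -5/2, 4, -1/2]
R3 ← R3 − (3/2)·R1: [0, 5, -1, -7/2, 3, -3/2]
R4 ← R4 − (1/4)·R1: [0, -9, 11/2, -5/4, 11/2, -5/4]
R5 ← R5 + (3/4)·R1: [0, 5, -1/2, 3/4, -3/2, 3/4]
R3 ← R3 + (5/3)·R2: [0, 0, 7/3, -23/3, 29/3, -7/3]
R4 ← R4 − (3)·R2: [0, 0, -1/2, 25/4, -13/2, 1/4]
R5 ← R5 + (5/3)·R2: [0, 0, 17/6, -41/12, 31/6, -1/12]
R4 ← R4 + (3/14)·R3: [0, 0, 0, 129/28, -31/7, -1/4]
R5 ← R5 − (17/14)·R3: [0, 0, 0, 165/28, -46/7, 11/4]
R5 ← R5 − (55/43)·R4: [0, 0, 0, 0, -39/43, 132/43]
5 nonzero rows, so rank(C) = 5.
C has 6 columns; by rank–nullity, nullity = 6 − 5 = 1.

1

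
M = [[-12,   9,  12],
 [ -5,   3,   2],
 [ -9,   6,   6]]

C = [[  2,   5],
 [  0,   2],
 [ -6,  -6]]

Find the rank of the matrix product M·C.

First compute MC:
[[-96, -114],
 [-22, -31],
 [-54, -69]]
Now row reduce the product.
R2 ← R2 − (11/48)·R1: [0, -39/8]
R3 ← R3 − (9/16)·R1: [0, -39/8]
R3 ← R3 − R2: [0, 0]
2 nonzero rows, so rank(MC) = 2.

2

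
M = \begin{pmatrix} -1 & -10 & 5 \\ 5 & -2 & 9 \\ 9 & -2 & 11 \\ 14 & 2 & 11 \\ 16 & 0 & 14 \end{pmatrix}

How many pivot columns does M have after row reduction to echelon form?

3

Row reduce to echelon form.
R2 ← R2 + (5)·R1: [0, -52, 34]
R3 ← R3 + (9)·R1: [0, -92, 56]
R4 ← R4 + (14)·R1: [0, -138, 81]
R5 ← R5 + (16)·R1: [0, -160, 94]
R3 ← R3 − (23/13)·R2: [0, 0, -54/13]
R4 ← R4 − (69/26)·R2: [0, 0, -120/13]
R5 ← R5 − (40/13)·R2: [0, 0, -138/13]
R4 ← R4 − (20/9)·R3: [0, 0, 0]
R5 ← R5 − (23/9)·R3: [0, 0, 0]
Echelon form has 3 nonzero rows, so rank(M) = 3.
Each nonzero row contributes one pivot column: 3 pivot columns.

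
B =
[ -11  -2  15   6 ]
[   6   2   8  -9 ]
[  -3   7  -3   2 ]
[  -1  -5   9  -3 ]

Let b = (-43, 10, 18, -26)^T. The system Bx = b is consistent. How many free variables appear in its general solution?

Row reduce the augmented matrix [B | b].
R2 ← R2 + (6/11)·R1: [0, 10/11, 178/11, -63/11, -148/11]
R3 ← R3 − (3/11)·R1: [0, 83/11, -78/11, 4/11, 327/11]
R4 ← R4 − (1/11)·R1: [0, -53/11, 84/11, -39/11, -243/11]
R3 ← R3 − (83/10)·R2: [0, 0, -707/5, 479/10, 707/5]
R4 ← R4 + (53/10)·R2: [0, 0, 467/5, -339/10, -467/5]
R4 ← R4 + (467/707)·R3: [0, 0, 0, -1598/707, 0]
The echelon form has 4 nonzero rows, and every pivot lies in the first 4 columns, so rank(B) = rank([B|b]) = 4.
The system is consistent.
Free variables = (unknowns) − (rank) = 4 − 4 = 0.

0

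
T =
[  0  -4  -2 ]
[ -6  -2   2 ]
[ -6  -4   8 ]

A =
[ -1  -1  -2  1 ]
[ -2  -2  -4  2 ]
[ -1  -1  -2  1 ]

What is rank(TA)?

1

First compute TA:
[[ 10,  10,  20, -10],
 [  8,   8,  16,  -8],
 [  6,   6,  12,  -6]]
Now row reduce the product.
R2 ← R2 − (4/5)·R1: [0, 0, 0, 0]
R3 ← R3 − (3/5)·R1: [0, 0, 0, 0]
1 nonzero row, so rank(TA) = 1.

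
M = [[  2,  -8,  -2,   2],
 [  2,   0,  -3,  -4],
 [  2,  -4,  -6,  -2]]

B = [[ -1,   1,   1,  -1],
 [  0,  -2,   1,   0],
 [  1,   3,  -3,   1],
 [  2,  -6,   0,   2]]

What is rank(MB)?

First compute MB:
[[  0,   0,   0,   0],
 [-13,  17,  11, -13],
 [-12,   4,  16, -12]]
Now row reduce the product.
Swap R1 ↔ R2
R3 ← R3 − (12/13)·R1: [0, -152/13, 76/13, 0]
Swap R2 ↔ R3
2 nonzero rows, so rank(MB) = 2.

2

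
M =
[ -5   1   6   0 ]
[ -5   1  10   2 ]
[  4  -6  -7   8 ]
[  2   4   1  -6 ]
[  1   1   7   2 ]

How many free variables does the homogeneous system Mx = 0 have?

1

Row reduce to echelon form.
R2 ← R2 − R1: [0, 0, 4, 2]
R3 ← R3 + (4/5)·R1: [0, -26/5, -11/5, 8]
R4 ← R4 + (2/5)·R1: [0, 22/5, 17/5, -6]
R5 ← R5 + (1/5)·R1: [0, 6/5, 41/5, 2]
Swap R2 ↔ R3
R4 ← R4 + (11/13)·R2: [0, 0, 20/13, 10/13]
R5 ← R5 + (3/13)·R2: [0, 0, 100/13, 50/13]
R4 ← R4 − (5/13)·R3: [0, 0, 0, 0]
R5 ← R5 − (25/13)·R3: [0, 0, 0, 0]
3 nonzero rows, so rank(M) = 3.
M has 4 columns; by rank–nullity, nullity = 4 − 3 = 1.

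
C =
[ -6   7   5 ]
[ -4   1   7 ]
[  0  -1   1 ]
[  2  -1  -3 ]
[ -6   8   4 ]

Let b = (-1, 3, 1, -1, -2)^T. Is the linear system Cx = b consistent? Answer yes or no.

yes

Row reduce the augmented matrix [C | b].
R2 ← R2 − (2/3)·R1: [0, -11/3, 11/3, 11/3]
R4 ← R4 + (1/3)·R1: [0, 4/3, -4/3, -4/3]
R5 ← R5 − R1: [0, 1, -1, -1]
R3 ← R3 − (3/11)·R2: [0, 0, 0, 0]
R4 ← R4 + (4/11)·R2: [0, 0, 0, 0]
R5 ← R5 + (3/11)·R2: [0, 0, 0, 0]
The echelon form has 2 nonzero rows, and every pivot lies in the first 3 columns, so rank(C) = rank([C|b]) = 2.
The system is consistent.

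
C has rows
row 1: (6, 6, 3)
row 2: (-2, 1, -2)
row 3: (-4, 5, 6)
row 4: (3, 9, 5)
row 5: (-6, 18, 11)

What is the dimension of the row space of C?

Row reduce to echelon form.
R2 ← R2 + (1/3)·R1: [0, 3, -1]
R3 ← R3 + (2/3)·R1: [0, 9, 8]
R4 ← R4 − (1/2)·R1: [0, 6, 7/2]
R5 ← R5 + R1: [0, 24, 14]
R3 ← R3 − (3)·R2: [0, 0, 11]
R4 ← R4 − (2)·R2: [0, 0, 11/2]
R5 ← R5 − (8)·R2: [0, 0, 22]
R4 ← R4 − (1/2)·R3: [0, 0, 0]
R5 ← R5 − (2)·R3: [0, 0, 0]
Echelon form has 3 nonzero rows, so rank(C) = 3.
The row space has dimension equal to the rank: 3.

3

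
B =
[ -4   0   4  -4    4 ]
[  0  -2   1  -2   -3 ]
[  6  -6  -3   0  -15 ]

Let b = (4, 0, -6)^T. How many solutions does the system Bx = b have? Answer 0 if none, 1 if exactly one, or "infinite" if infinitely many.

infinite

Row reduce the augmented matrix [B | b].
R3 ← R3 + (3/2)·R1: [0, -6, 3, -6, -9, 0]
R3 ← R3 − (3)·R2: [0, 0, 0, 0, 0, 0]
The echelon form has 2 nonzero rows, and every pivot lies in the first 5 columns, so rank(B) = rank([B|b]) = 2.
The system is consistent.
rank = 2 < 5 unknowns, so there are infinitely many solutions.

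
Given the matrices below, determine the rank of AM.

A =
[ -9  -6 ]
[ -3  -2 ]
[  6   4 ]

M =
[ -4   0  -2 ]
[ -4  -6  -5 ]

First compute AM:
[[ 60,  36,  48],
 [ 20,  12,  16],
 [-40, -24, -32]]
Now row reduce the product.
R2 ← R2 − (1/3)·R1: [0, 0, 0]
R3 ← R3 + (2/3)·R1: [0, 0, 0]
1 nonzero row, so rank(AM) = 1.

1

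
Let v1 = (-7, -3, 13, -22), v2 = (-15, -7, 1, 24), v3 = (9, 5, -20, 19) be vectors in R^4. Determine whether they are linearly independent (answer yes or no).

Form the matrix with these vectors as rows and row reduce.
R2 ← R2 − (15/7)·R1: [0, -4/7, -188/7, 498/7]
R3 ← R3 + (9/7)·R1: [0, 8/7, -23/7, -65/7]
R3 ← R3 + (2)·R2: [0, 0, -57, 133]
3 nonzero rows, so the 3 vectors span a space of dimension 3.
Since 3 = 3, the vectors are linearly independent.

yes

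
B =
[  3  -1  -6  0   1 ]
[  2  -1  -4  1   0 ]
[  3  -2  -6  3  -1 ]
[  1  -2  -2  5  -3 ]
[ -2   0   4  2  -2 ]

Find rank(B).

2

Row reduce to echelon form.
R2 ← R2 − (2/3)·R1: [0, -1/3, 0, 1, -2/3]
R3 ← R3 − R1: [0, -1, 0, 3, -2]
R4 ← R4 − (1/3)·R1: [0, -5/3, 0, 5, -10/3]
R5 ← R5 + (2/3)·R1: [0, -2/3, 0, 2, -4/3]
R3 ← R3 − (3)·R2: [0, 0, 0, 0, 0]
R4 ← R4 − (5)·R2: [0, 0, 0, 0, 0]
R5 ← R5 − (2)·R2: [0, 0, 0, 0, 0]
Echelon form has 2 nonzero rows, so rank(B) = 2.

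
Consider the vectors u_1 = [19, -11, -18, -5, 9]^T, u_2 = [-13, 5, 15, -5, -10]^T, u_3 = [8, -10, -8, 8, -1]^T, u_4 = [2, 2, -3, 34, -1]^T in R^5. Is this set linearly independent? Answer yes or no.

yes

Form the matrix with these vectors as rows and row reduce.
R2 ← R2 + (13/19)·R1: [0, -48/19, 51/19, -160/19, -73/19]
R3 ← R3 − (8/19)·R1: [0, -102/19, -8/19, 192/19, -91/19]
R4 ← R4 − (2/19)·R1: [0, 60/19, -21/19, 656/19, -37/19]
R3 ← R3 − (17/8)·R2: [0, 0, -49/8, 28, 27/8]
R4 ← R4 + (5/4)·R2: [0, 0, 9/4, 24, -27/4]
R4 ← R4 + (18/49)·R3: [0, 0, 0, 240/7, -270/49]
4 nonzero rows, so the 4 vectors span a space of dimension 4.
Since 4 = 4, the vectors are linearly independent.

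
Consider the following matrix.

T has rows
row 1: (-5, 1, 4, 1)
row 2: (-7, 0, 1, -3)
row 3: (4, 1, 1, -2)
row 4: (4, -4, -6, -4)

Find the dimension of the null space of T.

Row reduce to echelon form.
R2 ← R2 − (7/5)·R1: [0, -7/5, -23/5, -22/5]
R3 ← R3 + (4/5)·R1: [0, 9/5, 21/5, -6/5]
R4 ← R4 + (4/5)·R1: [0, -16/5, -14/5, -16/5]
R3 ← R3 + (9/7)·R2: [0, 0, -12/7, -48/7]
R4 ← R4 − (16/7)·R2: [0, 0, 54/7, 48/7]
R4 ← R4 + (9/2)·R3: [0, 0, 0, -24]
4 nonzero rows, so rank(T) = 4.
T has 4 columns; by rank–nullity, nullity = 4 − 4 = 0.

0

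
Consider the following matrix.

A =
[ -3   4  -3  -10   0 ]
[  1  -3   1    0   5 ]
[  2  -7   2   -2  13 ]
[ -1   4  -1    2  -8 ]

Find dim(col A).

Row reduce to echelon form.
R2 ← R2 + (1/3)·R1: [0, -5/3, 0, -10/3, 5]
R3 ← R3 + (2/3)·R1: [0, -13/3, 0, -26/3, 13]
R4 ← R4 − (1/3)·R1: [0, 8/3, 0, 16/3, -8]
R3 ← R3 − (13/5)·R2: [0, 0, 0, 0, 0]
R4 ← R4 + (8/5)·R2: [0, 0, 0, 0, 0]
Echelon form has 2 nonzero rows, so rank(A) = 2.
The column space has dimension equal to the rank: 2.

2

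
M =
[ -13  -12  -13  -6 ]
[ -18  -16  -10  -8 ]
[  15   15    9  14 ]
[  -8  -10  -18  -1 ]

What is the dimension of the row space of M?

4

Row reduce to echelon form.
R2 ← R2 − (18/13)·R1: [0, 8/13, 8, 4/13]
R3 ← R3 + (15/13)·R1: [0, 15/13, -6, 92/13]
R4 ← R4 − (8/13)·R1: [0, -34/13, -10, 35/13]
R3 ← R3 − (15/8)·R2: [0, 0, -21, 13/2]
R4 ← R4 + (17/4)·R2: [0, 0, 24, 4]
R4 ← R4 + (8/7)·R3: [0, 0, 0, 80/7]
Echelon form has 4 nonzero rows, so rank(M) = 4.
The row space has dimension equal to the rank: 4.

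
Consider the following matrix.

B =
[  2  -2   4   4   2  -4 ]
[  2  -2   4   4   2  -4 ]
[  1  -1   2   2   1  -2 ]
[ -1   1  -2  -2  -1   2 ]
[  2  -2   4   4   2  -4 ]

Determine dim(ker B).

5

Row reduce to echelon form.
R2 ← R2 − R1: [0, 0, 0, 0, 0, 0]
R3 ← R3 − (1/2)·R1: [0, 0, 0, 0, 0, 0]
R4 ← R4 + (1/2)·R1: [0, 0, 0, 0, 0, 0]
R5 ← R5 − R1: [0, 0, 0, 0, 0, 0]
1 nonzero row, so rank(B) = 1.
B has 6 columns; by rank–nullity, nullity = 6 − 1 = 5.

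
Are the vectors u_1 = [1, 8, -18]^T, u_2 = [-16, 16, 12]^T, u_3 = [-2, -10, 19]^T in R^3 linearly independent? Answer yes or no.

yes

Form the matrix with these vectors as rows and row reduce.
R2 ← R2 + (16)·R1: [0, 144, -276]
R3 ← R3 + (2)·R1: [0, 6, -17]
R3 ← R3 − (1/24)·R2: [0, 0, -11/2]
3 nonzero rows, so the 3 vectors span a space of dimension 3.
Since 3 = 3, the vectors are linearly independent.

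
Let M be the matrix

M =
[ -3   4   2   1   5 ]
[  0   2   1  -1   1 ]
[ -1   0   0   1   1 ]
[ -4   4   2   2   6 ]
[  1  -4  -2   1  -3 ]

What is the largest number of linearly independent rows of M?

2

Row reduce to echelon form.
R3 ← R3 − (1/3)·R1: [0, -4/3, -2/3, 2/3, -2/3]
R4 ← R4 − (4/3)·R1: [0, -4/3, -2/3, 2/3, -2/3]
R5 ← R5 + (1/3)·R1: [0, -8/3, -4/3, 4/3, -4/3]
R3 ← R3 + (2/3)·R2: [0, 0, 0, 0, 0]
R4 ← R4 + (2/3)·R2: [0, 0, 0, 0, 0]
R5 ← R5 + (4/3)·R2: [0, 0, 0, 0, 0]
Echelon form has 2 nonzero rows, so rank(M) = 2.
The rank gives the maximum number of linearly independent rows: 2.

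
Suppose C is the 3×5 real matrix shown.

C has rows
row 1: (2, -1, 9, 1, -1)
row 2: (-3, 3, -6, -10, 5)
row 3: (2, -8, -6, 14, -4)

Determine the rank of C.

3

Row reduce to echelon form.
R2 ← R2 + (3/2)·R1: [0, 3/2, 15/2, -17/2, 7/2]
R3 ← R3 − R1: [0, -7, -15, 13, -3]
R3 ← R3 + (14/3)·R2: [0, 0, 20, -80/3, 40/3]
Echelon form has 3 nonzero rows, so rank(C) = 3.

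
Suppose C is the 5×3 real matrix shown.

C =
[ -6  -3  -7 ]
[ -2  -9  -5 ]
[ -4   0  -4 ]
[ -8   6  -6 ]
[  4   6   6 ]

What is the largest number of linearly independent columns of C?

2

Row reduce to echelon form.
R2 ← R2 − (1/3)·R1: [0, -8, -8/3]
R3 ← R3 − (2/3)·R1: [0, 2, 2/3]
R4 ← R4 − (4/3)·R1: [0, 10, 10/3]
R5 ← R5 + (2/3)·R1: [0, 4, 4/3]
R3 ← R3 + (1/4)·R2: [0, 0, 0]
R4 ← R4 + (5/4)·R2: [0, 0, 0]
R5 ← R5 + (1/2)·R2: [0, 0, 0]
Echelon form has 2 nonzero rows, so rank(C) = 2.
The rank gives the maximum number of linearly independent columns: 2.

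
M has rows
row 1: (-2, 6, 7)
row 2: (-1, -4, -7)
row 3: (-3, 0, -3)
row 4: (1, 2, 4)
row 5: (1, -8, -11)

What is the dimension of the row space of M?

2

Row reduce to echelon form.
R2 ← R2 − (1/2)·R1: [0, -7, -21/2]
R3 ← R3 − (3/2)·R1: [0, -9, -27/2]
R4 ← R4 + (1/2)·R1: [0, 5, 15/2]
R5 ← R5 + (1/2)·R1: [0, -5, -15/2]
R3 ← R3 − (9/7)·R2: [0, 0, 0]
R4 ← R4 + (5/7)·R2: [0, 0, 0]
R5 ← R5 − (5/7)·R2: [0, 0, 0]
Echelon form has 2 nonzero rows, so rank(M) = 2.
The row space has dimension equal to the rank: 2.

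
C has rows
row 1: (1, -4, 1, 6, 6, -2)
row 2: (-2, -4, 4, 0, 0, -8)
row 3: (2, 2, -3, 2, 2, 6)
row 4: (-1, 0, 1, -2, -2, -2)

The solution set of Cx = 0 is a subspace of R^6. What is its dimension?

4

Row reduce to echelon form.
R2 ← R2 + (2)·R1: [0, -12, 6, 12, 12, -12]
R3 ← R3 − (2)·R1: [0, 10, -5, -10, -10, 10]
R4 ← R4 + R1: [0, -4, 2, 4, 4, -4]
R3 ← R3 + (5/6)·R2: [0, 0, 0, 0, 0, 0]
R4 ← R4 − (1/3)·R2: [0, 0, 0, 0, 0, 0]
2 nonzero rows, so rank(C) = 2.
C has 6 columns; by rank–nullity, nullity = 6 − 2 = 4.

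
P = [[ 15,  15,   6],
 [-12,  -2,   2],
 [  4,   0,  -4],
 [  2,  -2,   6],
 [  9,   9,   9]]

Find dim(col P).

3

Row reduce to echelon form.
R2 ← R2 + (4/5)·R1: [0, 10, 34/5]
R3 ← R3 − (4/15)·R1: [0, -4, -28/5]
R4 ← R4 − (2/15)·R1: [0, -4, 26/5]
R5 ← R5 − (3/5)·R1: [0, 0, 27/5]
R3 ← R3 + (2/5)·R2: [0, 0, -72/25]
R4 ← R4 + (2/5)·R2: [0, 0, 198/25]
R4 ← R4 + (11/4)·R3: [0, 0, 0]
R5 ← R5 + (15/8)·R3: [0, 0, 0]
Echelon form has 3 nonzero rows, so rank(P) = 3.
The column space has dimension equal to the rank: 3.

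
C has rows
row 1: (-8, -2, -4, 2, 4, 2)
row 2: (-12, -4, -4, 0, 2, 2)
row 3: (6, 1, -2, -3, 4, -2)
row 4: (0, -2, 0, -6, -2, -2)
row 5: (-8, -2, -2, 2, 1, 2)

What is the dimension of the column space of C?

Row reduce to echelon form.
R2 ← R2 − (3/2)·R1: [0, -1, 2, -3, -4, -1]
R3 ← R3 + (3/4)·R1: [0, -1/2, -5, -3/2, 7, -1/2]
R5 ← R5 − R1: [0, 0, 2, 0, -3, 0]
R3 ← R3 − (1/2)·R2: [0, 0, -6, 0, 9, 0]
R4 ← R4 − (2)·R2: [0, 0, -4, 0, 6, 0]
R4 ← R4 − (2/3)·R3: [0, 0, 0, 0, 0, 0]
R5 ← R5 + (1/3)·R3: [0, 0, 0, 0, 0, 0]
Echelon form has 3 nonzero rows, so rank(C) = 3.
The column space has dimension equal to the rank: 3.

3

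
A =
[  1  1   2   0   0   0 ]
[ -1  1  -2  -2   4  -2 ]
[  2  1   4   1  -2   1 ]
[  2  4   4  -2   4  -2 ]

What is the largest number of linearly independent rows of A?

2

Row reduce to echelon form.
R2 ← R2 + R1: [0, 2, 0, -2, 4, -2]
R3 ← R3 − (2)·R1: [0, -1, 0, 1, -2, 1]
R4 ← R4 − (2)·R1: [0, 2, 0, -2, 4, -2]
R3 ← R3 + (1/2)·R2: [0, 0, 0, 0, 0, 0]
R4 ← R4 − R2: [0, 0, 0, 0, 0, 0]
Echelon form has 2 nonzero rows, so rank(A) = 2.
The rank gives the maximum number of linearly independent rows: 2.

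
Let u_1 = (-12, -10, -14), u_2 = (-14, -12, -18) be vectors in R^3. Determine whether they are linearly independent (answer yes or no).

Form the matrix with these vectors as rows and row reduce.
R2 ← R2 − (7/6)·R1: [0, -1/3, -5/3]
2 nonzero rows, so the 2 vectors span a space of dimension 2.
Since 2 = 2, the vectors are linearly independent.

yes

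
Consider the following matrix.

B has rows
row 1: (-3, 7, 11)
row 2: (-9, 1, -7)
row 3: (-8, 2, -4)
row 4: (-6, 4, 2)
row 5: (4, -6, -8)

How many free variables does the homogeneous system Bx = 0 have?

1

Row reduce to echelon form.
R2 ← R2 − (3)·R1: [0, -20, -40]
R3 ← R3 − (8/3)·R1: [0, -50/3, -100/3]
R4 ← R4 − (2)·R1: [0, -10, -20]
R5 ← R5 + (4/3)·R1: [0, 10/3, 20/3]
R3 ← R3 − (5/6)·R2: [0, 0, 0]
R4 ← R4 − (1/2)·R2: [0, 0, 0]
R5 ← R5 + (1/6)·R2: [0, 0, 0]
2 nonzero rows, so rank(B) = 2.
B has 3 columns; by rank–nullity, nullity = 3 − 2 = 1.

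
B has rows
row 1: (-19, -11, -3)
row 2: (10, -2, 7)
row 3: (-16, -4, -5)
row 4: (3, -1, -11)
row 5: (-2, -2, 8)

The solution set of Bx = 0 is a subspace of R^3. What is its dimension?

Row reduce to echelon form.
R2 ← R2 + (10/19)·R1: [0, -148/19, 103/19]
R3 ← R3 − (16/19)·R1: [0, 100/19, -47/19]
R4 ← R4 + (3/19)·R1: [0, -52/19, -218/19]
R5 ← R5 − (2/19)·R1: [0, -16/19, 158/19]
R3 ← R3 + (25/37)·R2: [0, 0, 44/37]
R4 ← R4 − (13/37)·R2: [0, 0, -495/37]
R5 ← R5 − (4/37)·R2: [0, 0, 286/37]
R4 ← R4 + (45/4)·R3: [0, 0, 0]
R5 ← R5 − (13/2)·R3: [0, 0, 0]
3 nonzero rows, so rank(B) = 3.
B has 3 columns; by rank–nullity, nullity = 3 − 3 = 0.

0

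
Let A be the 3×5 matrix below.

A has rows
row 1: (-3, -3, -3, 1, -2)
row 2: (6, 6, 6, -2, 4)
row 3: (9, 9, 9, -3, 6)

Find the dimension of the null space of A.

4

Row reduce to echelon form.
R2 ← R2 + (2)·R1: [0, 0, 0, 0, 0]
R3 ← R3 + (3)·R1: [0, 0, 0, 0, 0]
1 nonzero row, so rank(A) = 1.
A has 5 columns; by rank–nullity, nullity = 5 − 1 = 4.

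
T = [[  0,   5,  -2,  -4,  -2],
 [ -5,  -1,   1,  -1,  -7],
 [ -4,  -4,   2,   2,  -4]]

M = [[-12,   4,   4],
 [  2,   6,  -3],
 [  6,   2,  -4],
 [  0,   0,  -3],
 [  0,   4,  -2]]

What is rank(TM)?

First compute TM:
[[ -2,  18,   9],
 [ 64, -52,  -4],
 [ 52, -52, -10]]
Now row reduce the product.
R2 ← R2 + (32)·R1: [0, 524, 284]
R3 ← R3 + (26)·R1: [0, 416, 224]
R3 ← R3 − (104/131)·R2: [0, 0, -192/131]
3 nonzero rows, so rank(TM) = 3.

3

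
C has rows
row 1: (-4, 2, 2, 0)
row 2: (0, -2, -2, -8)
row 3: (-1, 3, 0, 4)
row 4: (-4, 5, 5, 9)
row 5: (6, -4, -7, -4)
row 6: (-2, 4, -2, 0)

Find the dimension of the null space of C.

Row reduce to echelon form.
R3 ← R3 − (1/4)·R1: [0, 5/2, -1/2, 4]
R4 ← R4 − R1: [0, 3, 3, 9]
R5 ← R5 + (3/2)·R1: [0, -1, -4, -4]
R6 ← R6 − (1/2)·R1: [0, 3, -3, 0]
R3 ← R3 + (5/4)·R2: [0, 0, -3, -6]
R4 ← R4 + (3/2)·R2: [0, 0, 0, -3]
R5 ← R5 − (1/2)·R2: [0, 0, -3, 0]
R6 ← R6 + (3/2)·R2: [0, 0, -6, -12]
R5 ← R5 − R3: [0, 0, 0, 6]
R6 ← R6 − (2)·R3: [0, 0, 0, 0]
R5 ← R5 + (2)·R4: [0, 0, 0, 0]
4 nonzero rows, so rank(C) = 4.
C has 4 columns; by rank–nullity, nullity = 4 − 4 = 0.

0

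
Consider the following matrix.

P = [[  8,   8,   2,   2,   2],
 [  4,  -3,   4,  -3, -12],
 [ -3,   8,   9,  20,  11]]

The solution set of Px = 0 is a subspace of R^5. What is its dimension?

Row reduce to echelon form.
R2 ← R2 − (1/2)·R1: [0, -7, 3, -4, -13]
R3 ← R3 + (3/8)·R1: [0, 11, 39/4, 83/4, 47/4]
R3 ← R3 + (11/7)·R2: [0, 0, 405/28, 405/28, -243/28]
3 nonzero rows, so rank(P) = 3.
P has 5 columns; by rank–nullity, nullity = 5 − 3 = 2.

2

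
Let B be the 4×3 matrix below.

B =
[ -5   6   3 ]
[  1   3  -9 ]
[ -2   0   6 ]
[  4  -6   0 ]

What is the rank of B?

2

Row reduce to echelon form.
R2 ← R2 + (1/5)·R1: [0, 21/5, -42/5]
R3 ← R3 − (2/5)·R1: [0, -12/5, 24/5]
R4 ← R4 + (4/5)·R1: [0, -6/5, 12/5]
R3 ← R3 + (4/7)·R2: [0, 0, 0]
R4 ← R4 + (2/7)·R2: [0, 0, 0]
Echelon form has 2 nonzero rows, so rank(B) = 2.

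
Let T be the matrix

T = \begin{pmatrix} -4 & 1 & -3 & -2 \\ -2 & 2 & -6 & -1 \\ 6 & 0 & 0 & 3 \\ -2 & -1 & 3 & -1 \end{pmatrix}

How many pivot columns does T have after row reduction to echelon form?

2

Row reduce to echelon form.
R2 ← R2 − (1/2)·R1: [0, 3/2, -9/2, 0]
R3 ← R3 + (3/2)·R1: [0, 3/2, -9/2, 0]
R4 ← R4 − (1/2)·R1: [0, -3/2, 9/2, 0]
R3 ← R3 − R2: [0, 0, 0, 0]
R4 ← R4 + R2: [0, 0, 0, 0]
Echelon form has 2 nonzero rows, so rank(T) = 2.
Each nonzero row contributes one pivot column: 2 pivot columns.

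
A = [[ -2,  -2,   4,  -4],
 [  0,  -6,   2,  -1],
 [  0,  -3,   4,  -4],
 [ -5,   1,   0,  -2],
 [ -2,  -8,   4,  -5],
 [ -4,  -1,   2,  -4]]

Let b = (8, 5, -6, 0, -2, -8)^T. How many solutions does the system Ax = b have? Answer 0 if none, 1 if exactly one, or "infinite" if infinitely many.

Row reduce the augmented matrix [A | b].
R4 ← R4 − (5/2)·R1: [0, 6, -10, 8, -20]
R5 ← R5 − R1: [0, -6, 0, -1, -10]
R6 ← R6 − (2)·R1: [0, 3, -6, 4, -24]
R3 ← R3 − (1/2)·R2: [0, 0, 3, -7/2, -17/2]
R4 ← R4 + R2: [0, 0, -8, 7, -15]
R5 ← R5 − R2: [0, 0, -2, 0, -15]
R6 ← R6 + (1/2)·R2: [0, 0, -5, 7/2, -43/2]
R4 ← R4 + (8/3)·R3: [0, 0, 0, -7/3, -113/3]
R5 ← R5 + (2/3)·R3: [0, 0, 0, -7/3, -62/3]
R6 ← R6 + (5/3)·R3: [0, 0, 0, -7/3, -107/3]
R5 ← R5 − R4: [0, 0, 0, 0, 17]
R6 ← R6 − R4: [0, 0, 0, 0, 2]
R6 ← R6 − (2/17)·R5: [0, 0, 0, 0, 0]
The echelon form has 5 nonzero rows; the last pivot sits in the augmented column, so rank(A) = 4 but rank([A|b]) = 5.
Since the ranks differ, the system is inconsistent.
It has no solutions.

0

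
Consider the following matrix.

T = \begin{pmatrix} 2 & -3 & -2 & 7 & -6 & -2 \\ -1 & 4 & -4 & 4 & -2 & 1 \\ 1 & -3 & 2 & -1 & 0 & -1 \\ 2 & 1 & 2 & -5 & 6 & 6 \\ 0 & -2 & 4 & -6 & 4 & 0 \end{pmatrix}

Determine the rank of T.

3

Row reduce to echelon form.
R2 ← R2 + (1/2)·R1: [0, 5/2, -5, 15/2, -5, 0]
R3 ← R3 − (1/2)·R1: [0, -3/2, 3, -9/2, 3, 0]
R4 ← R4 − R1: [0, 4, 4, -12, 12, 8]
R3 ← R3 + (3/5)·R2: [0, 0, 0, 0, 0, 0]
R4 ← R4 − (8/5)·R2: [0, 0, 12, -24, 20, 8]
R5 ← R5 + (4/5)·R2: [0, 0, 0, 0, 0, 0]
Swap R3 ↔ R4
Echelon form has 3 nonzero rows, so rank(T) = 3.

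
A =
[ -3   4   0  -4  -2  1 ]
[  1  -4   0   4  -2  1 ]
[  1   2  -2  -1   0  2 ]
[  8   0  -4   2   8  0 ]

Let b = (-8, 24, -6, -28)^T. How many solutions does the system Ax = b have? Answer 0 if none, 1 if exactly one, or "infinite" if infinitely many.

infinite

Row reduce the augmented matrix [A | b].
R2 ← R2 + (1/3)·R1: [0, -8/3, 0, 8/3, -8/3, 4/3, 64/3]
R3 ← R3 + (1/3)·R1: [0, 10/3, -2, -7/3, -2/3, 7/3, -26/3]
R4 ← R4 + (8/3)·R1: [0, 32/3, -4, -26/3, 8/3, 8/3, -148/3]
R3 ← R3 + (5/4)·R2: [0, 0, -2, 1, -4, 4, 18]
R4 ← R4 + (4)·R2: [0, 0, -4, 2, -8, 8, 36]
R4 ← R4 − (2)·R3: [0, 0, 0, 0, 0, 0, 0]
The echelon form has 3 nonzero rows, and every pivot lies in the first 6 columns, so rank(A) = rank([A|b]) = 3.
The system is consistent.
rank = 3 < 6 unknowns, so there are infinitely many solutions.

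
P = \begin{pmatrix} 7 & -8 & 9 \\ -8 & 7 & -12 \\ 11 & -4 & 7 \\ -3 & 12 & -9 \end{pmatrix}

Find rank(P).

3

Row reduce to echelon form.
R2 ← R2 + (8/7)·R1: [0, -15/7, -12/7]
R3 ← R3 − (11/7)·R1: [0, 60/7, -50/7]
R4 ← R4 + (3/7)·R1: [0, 60/7, -36/7]
R3 ← R3 + (4)·R2: [0, 0, -14]
R4 ← R4 + (4)·R2: [0, 0, -12]
R4 ← R4 − (6/7)·R3: [0, 0, 0]
Echelon form has 3 nonzero rows, so rank(P) = 3.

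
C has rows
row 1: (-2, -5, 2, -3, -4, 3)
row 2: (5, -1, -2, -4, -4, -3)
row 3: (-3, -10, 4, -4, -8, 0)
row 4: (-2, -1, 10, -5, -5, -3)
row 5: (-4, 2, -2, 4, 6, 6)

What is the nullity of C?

1

Row reduce to echelon form.
R2 ← R2 + (5/2)·R1: [0, -27/2, 3, -23/2, -14, 9/2]
R3 ← R3 − (3/2)·R1: [0, -5/2, 1, 1/2, -2, -9/2]
R4 ← R4 − R1: [0, 4, 8, -2, -1, -6]
R5 ← R5 − (2)·R1: [0, 12, -6, 10, 14, 0]
R3 ← R3 − (5/27)·R2: [0, 0, 4/9, 71/27, 16/27, -16/3]
R4 ← R4 + (8/27)·R2: [0, 0, 80/9, -146/27, -139/27, -14/3]
R5 ← R5 + (8/9)·R2: [0, 0, -10/3, -2/9, 14/9, 4]
R4 ← R4 − (20)·R3: [0, 0, 0, -58, -17, 102]
R5 ← R5 + (15/2)·R3: [0, 0, 0, 39/2, 6, -36]
R5 ← R5 + (39/116)·R4: [0, 0, 0, 0, 33/116, -99/58]
5 nonzero rows, so rank(C) = 5.
C has 6 columns; by rank–nullity, nullity = 6 − 5 = 1.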